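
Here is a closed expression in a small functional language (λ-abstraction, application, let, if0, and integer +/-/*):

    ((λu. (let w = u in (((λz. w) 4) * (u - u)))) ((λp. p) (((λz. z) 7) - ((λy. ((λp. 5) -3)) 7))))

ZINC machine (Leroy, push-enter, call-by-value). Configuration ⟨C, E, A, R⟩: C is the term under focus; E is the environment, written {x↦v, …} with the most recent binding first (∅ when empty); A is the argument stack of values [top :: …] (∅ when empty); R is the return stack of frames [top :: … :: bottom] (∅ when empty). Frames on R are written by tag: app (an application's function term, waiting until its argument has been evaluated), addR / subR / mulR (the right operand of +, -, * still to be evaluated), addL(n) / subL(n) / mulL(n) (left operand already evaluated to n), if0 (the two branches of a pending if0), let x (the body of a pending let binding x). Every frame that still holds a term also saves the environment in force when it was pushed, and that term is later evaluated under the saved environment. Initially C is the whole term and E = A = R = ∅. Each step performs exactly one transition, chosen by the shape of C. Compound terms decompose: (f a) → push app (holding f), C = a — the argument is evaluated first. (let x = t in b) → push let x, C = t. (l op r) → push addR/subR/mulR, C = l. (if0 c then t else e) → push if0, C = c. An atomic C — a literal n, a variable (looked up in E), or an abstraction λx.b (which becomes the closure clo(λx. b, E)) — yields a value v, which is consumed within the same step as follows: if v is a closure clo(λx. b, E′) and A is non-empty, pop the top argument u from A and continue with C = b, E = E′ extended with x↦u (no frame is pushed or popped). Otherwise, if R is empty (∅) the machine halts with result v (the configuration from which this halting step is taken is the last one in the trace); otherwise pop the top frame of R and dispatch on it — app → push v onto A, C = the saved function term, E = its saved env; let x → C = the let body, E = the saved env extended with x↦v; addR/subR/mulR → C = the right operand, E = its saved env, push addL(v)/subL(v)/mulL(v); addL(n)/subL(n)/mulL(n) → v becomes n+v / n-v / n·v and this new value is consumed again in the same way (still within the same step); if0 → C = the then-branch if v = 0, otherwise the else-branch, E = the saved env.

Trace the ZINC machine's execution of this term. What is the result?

0. ⟨C=((λu. (let w = u in (((λz. w) 4) * (u - u)))) ((λp. p) (((λz. z) 7) - ((λy. ((λp. 5) -3)) 7)))); E=∅; A=∅; R=∅⟩
1. ⟨C=((λp. p) (((λz. z) 7) - ((λy. ((λp. 5) -3)) 7))); E=∅; A=∅; R=[app]⟩
2. ⟨C=(((λz. z) 7) - ((λy. ((λp. 5) -3)) 7)); E=∅; A=∅; R=[app :: app]⟩
3. ⟨C=((λz. z) 7); E=∅; A=∅; R=[subR :: app :: app]⟩
4. ⟨C=7; E=∅; A=∅; R=[app :: subR :: app :: app]⟩
5. ⟨C=(λz. z); E=∅; A=[7]; R=[subR :: app :: app]⟩
6. ⟨C=z; E={z↦7}; A=∅; R=[subR :: app :: app]⟩
7. ⟨C=((λy. ((λp. 5) -3)) 7); E=∅; A=∅; R=[subL(7) :: app :: app]⟩
8. ⟨C=7; E=∅; A=∅; R=[app :: subL(7) :: app :: app]⟩
9. ⟨C=(λy. ((λp. 5) -3)); E=∅; A=[7]; R=[subL(7) :: app :: app]⟩
10. ⟨C=((λp. 5) -3); E={y↦7}; A=∅; R=[subL(7) :: app :: app]⟩
11. ⟨C=-3; E={y↦7}; A=∅; R=[app :: subL(7) :: app :: app]⟩
12. ⟨C=(λp. 5); E={y↦7}; A=[-3]; R=[subL(7) :: app :: app]⟩
13. ⟨C=5; E={p↦-3, y↦7}; A=∅; R=[subL(7) :: app :: app]⟩
14. ⟨C=(λp. p); E=∅; A=[2]; R=[app]⟩
15. ⟨C=p; E={p↦2}; A=∅; R=[app]⟩
16. ⟨C=(λu. (let w = u in (((λz. w) 4) * (u - u)))); E=∅; A=[2]; R=∅⟩
17. ⟨C=(let w = u in (((λz. w) 4) * (u - u))); E={u↦2}; A=∅; R=∅⟩
18. ⟨C=u; E={u↦2}; A=∅; R=[let w]⟩
19. ⟨C=(((λz. w) 4) * (u - u)); E={w↦2, u↦2}; A=∅; R=∅⟩
20. ⟨C=((λz. w) 4); E={w↦2, u↦2}; A=∅; R=[mulR]⟩
21. ⟨C=4; E={w↦2, u↦2}; A=∅; R=[app :: mulR]⟩
22. ⟨C=(λz. w); E={w↦2, u↦2}; A=[4]; R=[mulR]⟩
23. ⟨C=w; E={z↦4, w↦2, u↦2}; A=∅; R=[mulR]⟩
24. ⟨C=(u - u); E={w↦2, u↦2}; A=∅; R=[mulL(2)]⟩
25. ⟨C=u; E={w↦2, u↦2}; A=∅; R=[subR :: mulL(2)]⟩
26. ⟨C=u; E={w↦2, u↦2}; A=∅; R=[subL(2) :: mulL(2)]⟩
→ final value 0

Answer: 0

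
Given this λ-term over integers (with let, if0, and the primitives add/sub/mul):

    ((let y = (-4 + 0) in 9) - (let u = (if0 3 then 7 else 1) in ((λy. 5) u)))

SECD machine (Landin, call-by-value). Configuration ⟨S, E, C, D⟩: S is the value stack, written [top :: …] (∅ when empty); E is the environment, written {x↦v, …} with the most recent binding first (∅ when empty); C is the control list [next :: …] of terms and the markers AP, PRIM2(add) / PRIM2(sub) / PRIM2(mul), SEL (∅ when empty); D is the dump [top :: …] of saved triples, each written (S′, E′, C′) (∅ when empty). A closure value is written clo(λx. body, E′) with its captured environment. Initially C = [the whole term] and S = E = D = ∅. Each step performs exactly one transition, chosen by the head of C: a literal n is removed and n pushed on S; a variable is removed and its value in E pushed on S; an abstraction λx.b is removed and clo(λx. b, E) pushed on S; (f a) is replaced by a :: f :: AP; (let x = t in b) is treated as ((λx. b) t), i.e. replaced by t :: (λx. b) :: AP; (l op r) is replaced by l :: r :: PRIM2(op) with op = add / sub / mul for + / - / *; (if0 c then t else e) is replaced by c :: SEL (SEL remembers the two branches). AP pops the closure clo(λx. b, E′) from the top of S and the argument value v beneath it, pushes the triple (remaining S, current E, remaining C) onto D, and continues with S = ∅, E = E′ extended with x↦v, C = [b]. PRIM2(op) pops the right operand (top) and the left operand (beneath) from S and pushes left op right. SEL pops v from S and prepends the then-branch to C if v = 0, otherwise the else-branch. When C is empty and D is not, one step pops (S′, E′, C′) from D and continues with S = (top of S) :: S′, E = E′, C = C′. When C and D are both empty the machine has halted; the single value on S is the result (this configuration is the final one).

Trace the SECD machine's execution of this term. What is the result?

Answer: 4

Execution trace:
t=0: <S=∅, E=∅, C=[((let y = (-4 + 0) in 9) - (let u = (if0 3 then 7 else 1) in ((λy. 5) u)))], D=∅>
t=1: <S=∅, E=∅, C=[(let y = (-4 + 0) in 9) :: (let u = (if0 3 then 7 else 1) in ((λy. 5) u)) :: PRIM2(sub)], D=∅>
t=2: <S=∅, E=∅, C=[(-4 + 0) :: (λy. 9) :: AP :: (let u = (if0 3 then 7 else 1) in ((λy. 5) u)) :: PRIM2(sub)], D=∅>
t=3: <S=∅, E=∅, C=[-4 :: 0 :: PRIM2(add) :: (λy. 9) :: AP :: (let u = (if0 3 then 7 else 1) in ((λy. 5) u)) :: PRIM2(sub)], D=∅>
t=4: <S=[-4], E=∅, C=[0 :: PRIM2(add) :: (λy. 9) :: AP :: (let u = (if0 3 then 7 else 1) in ((λy. 5) u)) :: PRIM2(sub)], D=∅>
t=5: <S=[0 :: -4], E=∅, C=[PRIM2(add) :: (λy. 9) :: AP :: (let u = (if0 3 then 7 else 1) in ((λy. 5) u)) :: PRIM2(sub)], D=∅>
t=6: <S=[-4], E=∅, C=[(λy. 9) :: AP :: (let u = (if0 3 then 7 else 1) in ((λy. 5) u)) :: PRIM2(sub)], D=∅>
t=7: <S=[clo(λy. 9, ∅) :: -4], E=∅, C=[AP :: (let u = (if0 3 then 7 else 1) in ((λy. 5) u)) :: PRIM2(sub)], D=∅>
t=8: <S=∅, E={y↦-4}, C=[9], D=[(∅, ∅, [(let u = (if0 3 then 7 else 1) in ((λy. 5) u)) :: PRIM2(sub)])]>
t=9: <S=[9], E={y↦-4}, C=∅, D=[(∅, ∅, [(let u = (if0 3 then 7 else 1) in ((λy. 5) u)) :: PRIM2(sub)])]>
t=10: <S=[9], E=∅, C=[(let u = (if0 3 then 7 else 1) in ((λy. 5) u)) :: PRIM2(sub)], D=∅>
t=11: <S=[9], E=∅, C=[(if0 3 then 7 else 1) :: (λu. ((λy. 5) u)) :: AP :: PRIM2(sub)], D=∅>
t=12: <S=[9], E=∅, C=[3 :: SEL :: (λu. ((λy. 5) u)) :: AP :: PRIM2(sub)], D=∅>
t=13: <S=[3 :: 9], E=∅, C=[SEL :: (λu. ((λy. 5) u)) :: AP :: PRIM2(sub)], D=∅>
t=14: <S=[9], E=∅, C=[1 :: (λu. ((λy. 5) u)) :: AP :: PRIM2(sub)], D=∅>
t=15: <S=[1 :: 9], E=∅, C=[(λu. ((λy. 5) u)) :: AP :: PRIM2(sub)], D=∅>
t=16: <S=[clo(λu. ((λy. 5) u), ∅) :: 1 :: 9], E=∅, C=[AP :: PRIM2(sub)], D=∅>
t=17: <S=∅, E={u↦1}, C=[((λy. 5) u)], D=[([9], ∅, [PRIM2(sub)])]>
t=18: <S=∅, E={u↦1}, C=[u :: (λy. 5) :: AP], D=[([9], ∅, [PRIM2(sub)])]>
t=19: <S=[1], E={u↦1}, C=[(λy. 5) :: AP], D=[([9], ∅, [PRIM2(sub)])]>
t=20: <S=[clo(λy. 5, {u↦1}) :: 1], E={u↦1}, C=[AP], D=[([9], ∅, [PRIM2(sub)])]>
t=21: <S=∅, E={y↦1, u↦1}, C=[5], D=[(∅, {u↦1}, ∅) :: ([9], ∅, [PRIM2(sub)])]>
t=22: <S=[5], E={y↦1, u↦1}, C=∅, D=[(∅, {u↦1}, ∅) :: ([9], ∅, [PRIM2(sub)])]>
t=23: <S=[5], E={u↦1}, C=∅, D=[([9], ∅, [PRIM2(sub)])]>
t=24: <S=[5 :: 9], E=∅, C=[PRIM2(sub)], D=∅>
t=25: <S=[4], E=∅, C=∅, D=∅>
→ final value 4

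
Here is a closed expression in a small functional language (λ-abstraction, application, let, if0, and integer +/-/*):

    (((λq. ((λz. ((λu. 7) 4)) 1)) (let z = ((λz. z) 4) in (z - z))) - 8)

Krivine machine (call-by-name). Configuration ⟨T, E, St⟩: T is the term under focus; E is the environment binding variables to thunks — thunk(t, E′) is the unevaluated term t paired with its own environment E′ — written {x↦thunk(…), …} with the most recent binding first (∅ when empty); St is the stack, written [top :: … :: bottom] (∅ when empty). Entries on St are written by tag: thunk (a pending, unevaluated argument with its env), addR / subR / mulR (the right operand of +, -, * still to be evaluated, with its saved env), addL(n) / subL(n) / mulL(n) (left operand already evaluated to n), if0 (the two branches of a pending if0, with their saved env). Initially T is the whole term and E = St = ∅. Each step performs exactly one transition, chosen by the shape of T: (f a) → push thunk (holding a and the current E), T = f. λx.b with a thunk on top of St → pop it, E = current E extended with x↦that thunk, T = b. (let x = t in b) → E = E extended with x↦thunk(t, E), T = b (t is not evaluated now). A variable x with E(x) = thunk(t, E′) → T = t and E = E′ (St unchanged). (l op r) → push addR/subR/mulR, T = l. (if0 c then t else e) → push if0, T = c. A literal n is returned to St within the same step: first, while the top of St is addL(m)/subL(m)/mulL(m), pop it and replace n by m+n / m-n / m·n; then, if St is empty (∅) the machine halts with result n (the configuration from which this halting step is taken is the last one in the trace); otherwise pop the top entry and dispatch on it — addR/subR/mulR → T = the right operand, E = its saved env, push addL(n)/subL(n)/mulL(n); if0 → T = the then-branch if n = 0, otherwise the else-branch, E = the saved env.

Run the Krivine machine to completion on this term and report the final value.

step 0: [T=(((λq. ((λz. ((λu. 7) 4)) 1)) (let z = ((λz. z) 4) in (z - z))) - 8) | E=∅ | St=∅]
step 1: [T=((λq. ((λz. ((λu. 7) 4)) 1)) (let z = ((λz. z) 4) in (z - z))) | E=∅ | St=[subR]]
step 2: [T=(λq. ((λz. ((λu. 7) 4)) 1)) | E=∅ | St=[thunk :: subR]]
step 3: [T=((λz. ((λu. 7) 4)) 1) | E={q↦thunk((let z = ((λz. z) 4) in (z - z)), ∅)} | St=[subR]]
step 4: [T=(λz. ((λu. 7) 4)) | E={q↦thunk((let z = ((λz. z) 4) in (z - z)), ∅)} | St=[thunk :: subR]]
step 5: [T=((λu. 7) 4) | E={z↦thunk(1, {q↦thunk((let z = ((λz. z) 4) in (z - z)), ∅)}), q↦thunk((let z = ((λz. z) 4) in (z - z)), ∅)} | St=[subR]]
step 6: [T=(λu. 7) | E={z↦thunk(1, {q↦thunk((let z = ((λz. z) 4) in (z - z)), ∅)}), q↦thunk((let z = ((λz. z) 4) in (z - z)), ∅)} | St=[thunk :: subR]]
step 7: [T=7 | E={u↦thunk(4, {z↦thunk(1, {q↦thunk((let z = ((λz. z) 4) in (z - z)), ∅)}), q↦thunk((let z = ((λz. z) 4) in (z - z)), ∅)}), z↦thunk(1, {q↦thunk((let z = ((λz. z) 4) in (z - z)), ∅)}), q↦thunk((let z = ((λz. z) 4) in (z - z)), ∅)} | St=[subR]]
step 8: [T=8 | E=∅ | St=[subL(7)]]
→ final value -1

Answer: -1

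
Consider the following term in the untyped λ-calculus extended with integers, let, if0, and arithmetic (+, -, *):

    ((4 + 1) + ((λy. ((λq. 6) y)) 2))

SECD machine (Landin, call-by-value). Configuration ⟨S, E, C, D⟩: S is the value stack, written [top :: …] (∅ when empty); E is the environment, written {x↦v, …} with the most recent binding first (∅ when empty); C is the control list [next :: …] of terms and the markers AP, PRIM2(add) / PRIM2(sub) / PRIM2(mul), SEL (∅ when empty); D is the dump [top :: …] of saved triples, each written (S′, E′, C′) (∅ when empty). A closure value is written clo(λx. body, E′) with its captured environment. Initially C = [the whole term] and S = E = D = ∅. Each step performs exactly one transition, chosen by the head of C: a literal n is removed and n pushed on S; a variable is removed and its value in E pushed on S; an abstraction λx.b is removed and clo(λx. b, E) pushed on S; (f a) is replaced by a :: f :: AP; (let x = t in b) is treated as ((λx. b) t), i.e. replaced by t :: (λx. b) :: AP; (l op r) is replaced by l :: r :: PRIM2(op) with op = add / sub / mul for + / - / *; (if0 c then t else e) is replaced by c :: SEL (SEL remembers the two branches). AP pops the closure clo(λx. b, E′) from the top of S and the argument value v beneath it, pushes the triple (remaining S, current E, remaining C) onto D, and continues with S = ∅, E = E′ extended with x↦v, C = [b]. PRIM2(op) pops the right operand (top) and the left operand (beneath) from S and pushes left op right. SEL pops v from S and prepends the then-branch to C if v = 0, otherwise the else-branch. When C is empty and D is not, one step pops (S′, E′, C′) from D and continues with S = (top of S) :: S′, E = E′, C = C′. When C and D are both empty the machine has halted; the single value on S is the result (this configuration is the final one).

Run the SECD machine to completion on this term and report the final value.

Answer: 11

Machine steps:
0. [S=∅ | E=∅ | C=[((4 + 1) + ((λy. ((λq. 6) y)) 2))] | D=∅]
1. [S=∅ | E=∅ | C=[(4 + 1) :: ((λy. ((λq. 6) y)) 2) :: PRIM2(add)] | D=∅]
2. [S=∅ | E=∅ | C=[4 :: 1 :: PRIM2(add) :: ((λy. ((λq. 6) y)) 2) :: PRIM2(add)] | D=∅]
3. [S=[4] | E=∅ | C=[1 :: PRIM2(add) :: ((λy. ((λq. 6) y)) 2) :: PRIM2(add)] | D=∅]
4. [S=[1 :: 4] | E=∅ | C=[PRIM2(add) :: ((λy. ((λq. 6) y)) 2) :: PRIM2(add)] | D=∅]
5. [S=[5] | E=∅ | C=[((λy. ((λq. 6) y)) 2) :: PRIM2(add)] | D=∅]
6. [S=[5] | E=∅ | C=[2 :: (λy. ((λq. 6) y)) :: AP :: PRIM2(add)] | D=∅]
7. [S=[2 :: 5] | E=∅ | C=[(λy. ((λq. 6) y)) :: AP :: PRIM2(add)] | D=∅]
8. [S=[clo(λy. ((λq. 6) y), ∅) :: 2 :: 5] | E=∅ | C=[AP :: PRIM2(add)] | D=∅]
9. [S=∅ | E={y↦2} | C=[((λq. 6) y)] | D=[([5], ∅, [PRIM2(add)])]]
10. [S=∅ | E={y↦2} | C=[y :: (λq. 6) :: AP] | D=[([5], ∅, [PRIM2(add)])]]
11. [S=[2] | E={y↦2} | C=[(λq. 6) :: AP] | D=[([5], ∅, [PRIM2(add)])]]
12. [S=[clo(λq. 6, {y↦2}) :: 2] | E={y↦2} | C=[AP] | D=[([5], ∅, [PRIM2(add)])]]
13. [S=∅ | E={q↦2, y↦2} | C=[6] | D=[(∅, {y↦2}, ∅) :: ([5], ∅, [PRIM2(add)])]]
14. [S=[6] | E={q↦2, y↦2} | C=∅ | D=[(∅, {y↦2}, ∅) :: ([5], ∅, [PRIM2(add)])]]
15. [S=[6] | E={y↦2} | C=∅ | D=[([5], ∅, [PRIM2(add)])]]
16. [S=[6 :: 5] | E=∅ | C=[PRIM2(add)] | D=∅]
17. [S=[11] | E=∅ | C=∅ | D=∅]
→ final value 11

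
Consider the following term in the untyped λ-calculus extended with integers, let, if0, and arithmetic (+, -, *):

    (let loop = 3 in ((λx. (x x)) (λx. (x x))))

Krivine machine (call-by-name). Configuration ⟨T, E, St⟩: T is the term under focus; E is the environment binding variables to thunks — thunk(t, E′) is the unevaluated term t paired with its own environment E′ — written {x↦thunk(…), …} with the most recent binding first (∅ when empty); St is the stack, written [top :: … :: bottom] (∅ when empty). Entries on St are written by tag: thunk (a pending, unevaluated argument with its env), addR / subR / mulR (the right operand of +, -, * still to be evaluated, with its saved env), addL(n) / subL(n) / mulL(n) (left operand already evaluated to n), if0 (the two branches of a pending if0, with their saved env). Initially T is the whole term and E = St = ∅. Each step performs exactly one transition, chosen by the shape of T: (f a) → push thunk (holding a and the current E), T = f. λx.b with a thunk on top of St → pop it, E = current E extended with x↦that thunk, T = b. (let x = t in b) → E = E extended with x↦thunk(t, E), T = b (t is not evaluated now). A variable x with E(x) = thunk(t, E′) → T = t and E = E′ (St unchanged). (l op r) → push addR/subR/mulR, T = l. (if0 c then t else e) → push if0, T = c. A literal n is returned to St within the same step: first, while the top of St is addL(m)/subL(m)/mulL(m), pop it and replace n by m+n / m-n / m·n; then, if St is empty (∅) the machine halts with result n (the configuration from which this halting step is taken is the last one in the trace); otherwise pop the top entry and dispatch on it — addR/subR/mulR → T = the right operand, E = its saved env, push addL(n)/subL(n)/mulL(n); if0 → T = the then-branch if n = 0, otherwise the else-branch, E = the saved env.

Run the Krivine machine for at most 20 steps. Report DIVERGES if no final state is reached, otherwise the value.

[0] [T=(let loop = 3 in ((λx. (x x)) (λx. (x x)))) | E=∅ | St=∅]
[1] [T=((λx. (x x)) (λx. (x x))) | E={loop↦thunk(3, ∅)} | St=∅]
[2] [T=(λx. (x x)) | E={loop↦thunk(3, ∅)} | St=[thunk]]
[3] [T=(x x) | E={x↦thunk((λx. (x x)), {loop↦thunk(3, ∅)}), loop↦thunk(3, ∅)} | St=∅]
[4] [T=x | E={x↦thunk((λx. (x x)), {loop↦thunk(3, ∅)}), loop↦thunk(3, ∅)} | St=[thunk]]
[5] [T=(λx. (x x)) | E={loop↦thunk(3, ∅)} | St=[thunk]]
[6] [T=(x x) | E={x↦thunk(x, {x↦thunk((λx. (x x)), {loop↦thunk(3, ∅)}), loop↦thunk(3, ∅)}), loop↦thunk(3, ∅)} | St=∅]
[7] [T=x | E={x↦thunk(x, {x↦thunk((λx. (x x)), {loop↦thunk(3, ∅)}), loop↦thunk(3, ∅)}), loop↦thunk(3, ∅)} | St=[thunk]]
[8] [T=x | E={x↦thunk((λx. (x x)), {loop↦thunk(3, ∅)}), loop↦thunk(3, ∅)} | St=[thunk]]
[9] [T=(λx. (x x)) | E={loop↦thunk(3, ∅)} | St=[thunk]]
[10] [T=(x x) | E={x↦thunk(x, {x↦thunk(x, {x↦thunk((λx. (x x)), {loop↦thunk(3, ∅)}), loop↦thunk(3, ∅)}), loop↦thunk(3, ∅)}), loop↦thunk(3, ∅)} | St=∅]
[11] [T=x | E={x↦thunk(x, {x↦thunk(x, {x↦thunk((λx. (x x)), {loop↦thunk(3, ∅)}), loop↦thunk(3, ∅)}), loop↦thunk(3, ∅)}), loop↦thunk(3, ∅)} | St=[thunk]]
[12] [T=x | E={x↦thunk(x, {x↦thunk((λx. (x x)), {loop↦thunk(3, ∅)}), loop↦thunk(3, ∅)}), loop↦thunk(3, ∅)} | St=[thunk]]
[13] [T=x | E={x↦thunk((λx. (x x)), {loop↦thunk(3, ∅)}), loop↦thunk(3, ∅)} | St=[thunk]]
[14] [T=(λx. (x x)) | E={loop↦thunk(3, ∅)} | St=[thunk]]
[15] [T=(x x) | E={x↦thunk(x, {x↦thunk(x, {x↦thunk(x, {x↦thunk((λx. (x x)), {loop↦thunk(3, ∅)}), loop↦thunk(3, ∅)}), loop↦thunk(3, ∅)}), loop↦thunk(3, ∅)}), loop↦thunk(3, ∅)} | St=∅]
[16] [T=x | E={x↦thunk(x, {x↦thunk(x, {x↦thunk(x, {x↦thunk((λx. (x x)), {loop↦thunk(3, ∅)}), loop↦thunk(3, ∅)}), loop↦thunk(3, ∅)}), loop↦thunk(3, ∅)}), loop↦thunk(3, ∅)} | St=[thunk]]
[17] [T=x | E={x↦thunk(x, {x↦thunk(x, {x↦thunk((λx. (x x)), {loop↦thunk(3, ∅)}), loop↦thunk(3, ∅)}), loop↦thunk(3, ∅)}), loop↦thunk(3, ∅)} | St=[thunk]]
[18] [T=x | E={x↦thunk(x, {x↦thunk((λx. (x x)), {loop↦thunk(3, ∅)}), loop↦thunk(3, ∅)}), loop↦thunk(3, ∅)} | St=[thunk]]
[19] [T=x | E={x↦thunk((λx. (x x)), {loop↦thunk(3, ∅)}), loop↦thunk(3, ∅)} | St=[thunk]]
[20] [T=(λx. (x x)) | E={loop↦thunk(3, ∅)} | St=[thunk]]
→ 20 transitions taken and the configuration is still not final: no result within 20 steps

Answer: DIVERGES (no final state within 20 steps)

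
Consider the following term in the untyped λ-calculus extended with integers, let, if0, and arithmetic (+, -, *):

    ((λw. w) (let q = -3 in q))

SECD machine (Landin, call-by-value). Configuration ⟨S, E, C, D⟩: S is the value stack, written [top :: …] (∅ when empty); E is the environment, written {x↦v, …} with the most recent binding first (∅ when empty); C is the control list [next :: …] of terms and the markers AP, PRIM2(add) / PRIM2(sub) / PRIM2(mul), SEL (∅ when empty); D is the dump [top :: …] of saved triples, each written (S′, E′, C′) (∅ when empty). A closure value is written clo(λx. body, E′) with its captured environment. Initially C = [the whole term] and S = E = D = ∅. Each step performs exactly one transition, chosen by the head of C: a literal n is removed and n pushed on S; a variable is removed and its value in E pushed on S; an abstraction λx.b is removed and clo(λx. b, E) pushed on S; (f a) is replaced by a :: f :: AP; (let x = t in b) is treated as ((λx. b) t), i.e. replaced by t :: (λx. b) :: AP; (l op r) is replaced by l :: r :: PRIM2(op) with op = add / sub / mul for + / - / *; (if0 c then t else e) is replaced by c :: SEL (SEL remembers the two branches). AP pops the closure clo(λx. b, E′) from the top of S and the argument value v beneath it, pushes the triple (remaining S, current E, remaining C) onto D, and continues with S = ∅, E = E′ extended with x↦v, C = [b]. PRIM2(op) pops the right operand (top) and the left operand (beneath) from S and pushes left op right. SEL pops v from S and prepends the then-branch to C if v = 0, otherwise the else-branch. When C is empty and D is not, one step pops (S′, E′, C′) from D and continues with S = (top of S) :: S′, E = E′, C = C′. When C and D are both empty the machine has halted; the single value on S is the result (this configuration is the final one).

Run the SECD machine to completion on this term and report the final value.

Answer: -3

Derivation:
step 0: ⟨S=∅; E=∅; C=[((λw. w) (let q = -3 in q))]; D=∅⟩
step 1: ⟨S=∅; E=∅; C=[(let q = -3 in q) :: (λw. w) :: AP]; D=∅⟩
step 2: ⟨S=∅; E=∅; C=[-3 :: (λq. q) :: AP :: (λw. w) :: AP]; D=∅⟩
step 3: ⟨S=[-3]; E=∅; C=[(λq. q) :: AP :: (λw. w) :: AP]; D=∅⟩
step 4: ⟨S=[clo(λq. q, ∅) :: -3]; E=∅; C=[AP :: (λw. w) :: AP]; D=∅⟩
step 5: ⟨S=∅; E={q↦-3}; C=[q]; D=[(∅, ∅, [(λw. w) :: AP])]⟩
step 6: ⟨S=[-3]; E={q↦-3}; C=∅; D=[(∅, ∅, [(λw. w) :: AP])]⟩
step 7: ⟨S=[-3]; E=∅; C=[(λw. w) :: AP]; D=∅⟩
step 8: ⟨S=[clo(λw. w, ∅) :: -3]; E=∅; C=[AP]; D=∅⟩
step 9: ⟨S=∅; E={w↦-3}; C=[w]; D=[(∅, ∅, ∅)]⟩
step 10: ⟨S=[-3]; E={w↦-3}; C=∅; D=[(∅, ∅, ∅)]⟩
step 11: ⟨S=[-3]; E=∅; C=∅; D=∅⟩
→ final value -3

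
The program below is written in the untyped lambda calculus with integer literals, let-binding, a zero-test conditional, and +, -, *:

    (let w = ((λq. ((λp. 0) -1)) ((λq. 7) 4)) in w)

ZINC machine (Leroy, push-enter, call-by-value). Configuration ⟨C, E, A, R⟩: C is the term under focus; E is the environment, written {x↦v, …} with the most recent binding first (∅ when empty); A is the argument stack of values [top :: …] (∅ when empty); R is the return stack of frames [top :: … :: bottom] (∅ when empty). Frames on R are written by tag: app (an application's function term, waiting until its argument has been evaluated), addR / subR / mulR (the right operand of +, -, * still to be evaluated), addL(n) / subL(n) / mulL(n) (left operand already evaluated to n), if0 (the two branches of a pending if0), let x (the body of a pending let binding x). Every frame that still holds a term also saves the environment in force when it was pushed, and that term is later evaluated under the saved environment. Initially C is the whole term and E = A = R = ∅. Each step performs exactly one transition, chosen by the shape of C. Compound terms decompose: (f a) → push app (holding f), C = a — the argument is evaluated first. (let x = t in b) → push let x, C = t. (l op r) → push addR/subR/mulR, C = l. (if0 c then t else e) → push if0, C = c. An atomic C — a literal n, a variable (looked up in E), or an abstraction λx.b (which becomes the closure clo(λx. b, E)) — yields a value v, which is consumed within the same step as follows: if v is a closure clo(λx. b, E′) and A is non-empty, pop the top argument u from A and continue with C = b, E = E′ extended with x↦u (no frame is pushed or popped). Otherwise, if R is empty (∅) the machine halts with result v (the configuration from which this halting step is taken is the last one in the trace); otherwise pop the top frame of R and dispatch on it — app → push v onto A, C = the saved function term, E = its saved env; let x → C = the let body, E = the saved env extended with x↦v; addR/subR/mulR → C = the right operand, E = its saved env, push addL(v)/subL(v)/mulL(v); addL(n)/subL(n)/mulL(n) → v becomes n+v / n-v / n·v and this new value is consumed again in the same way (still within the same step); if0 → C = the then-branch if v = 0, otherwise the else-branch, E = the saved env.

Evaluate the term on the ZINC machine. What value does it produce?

step 0: ⟨C=(let w = ((λq. ((λp. 0) -1)) ((λq. 7) 4)) in w); E=∅; A=∅; R=∅⟩
step 1: ⟨C=((λq. ((λp. 0) -1)) ((λq. 7) 4)); E=∅; A=∅; R=[let w]⟩
step 2: ⟨C=((λq. 7) 4); E=∅; A=∅; R=[app :: let w]⟩
step 3: ⟨C=4; E=∅; A=∅; R=[app :: app :: let w]⟩
step 4: ⟨C=(λq. 7); E=∅; A=[4]; R=[app :: let w]⟩
step 5: ⟨C=7; E={q↦4}; A=∅; R=[app :: let w]⟩
step 6: ⟨C=(λq. ((λp. 0) -1)); E=∅; A=[7]; R=[let w]⟩
step 7: ⟨C=((λp. 0) -1); E={q↦7}; A=∅; R=[let w]⟩
step 8: ⟨C=-1; E={q↦7}; A=∅; R=[app :: let w]⟩
step 9: ⟨C=(λp. 0); E={q↦7}; A=[-1]; R=[let w]⟩
step 10: ⟨C=0; E={p↦-1, q↦7}; A=∅; R=[let w]⟩
step 11: ⟨C=w; E={w↦0}; A=∅; R=∅⟩
→ final value 0

Answer: 0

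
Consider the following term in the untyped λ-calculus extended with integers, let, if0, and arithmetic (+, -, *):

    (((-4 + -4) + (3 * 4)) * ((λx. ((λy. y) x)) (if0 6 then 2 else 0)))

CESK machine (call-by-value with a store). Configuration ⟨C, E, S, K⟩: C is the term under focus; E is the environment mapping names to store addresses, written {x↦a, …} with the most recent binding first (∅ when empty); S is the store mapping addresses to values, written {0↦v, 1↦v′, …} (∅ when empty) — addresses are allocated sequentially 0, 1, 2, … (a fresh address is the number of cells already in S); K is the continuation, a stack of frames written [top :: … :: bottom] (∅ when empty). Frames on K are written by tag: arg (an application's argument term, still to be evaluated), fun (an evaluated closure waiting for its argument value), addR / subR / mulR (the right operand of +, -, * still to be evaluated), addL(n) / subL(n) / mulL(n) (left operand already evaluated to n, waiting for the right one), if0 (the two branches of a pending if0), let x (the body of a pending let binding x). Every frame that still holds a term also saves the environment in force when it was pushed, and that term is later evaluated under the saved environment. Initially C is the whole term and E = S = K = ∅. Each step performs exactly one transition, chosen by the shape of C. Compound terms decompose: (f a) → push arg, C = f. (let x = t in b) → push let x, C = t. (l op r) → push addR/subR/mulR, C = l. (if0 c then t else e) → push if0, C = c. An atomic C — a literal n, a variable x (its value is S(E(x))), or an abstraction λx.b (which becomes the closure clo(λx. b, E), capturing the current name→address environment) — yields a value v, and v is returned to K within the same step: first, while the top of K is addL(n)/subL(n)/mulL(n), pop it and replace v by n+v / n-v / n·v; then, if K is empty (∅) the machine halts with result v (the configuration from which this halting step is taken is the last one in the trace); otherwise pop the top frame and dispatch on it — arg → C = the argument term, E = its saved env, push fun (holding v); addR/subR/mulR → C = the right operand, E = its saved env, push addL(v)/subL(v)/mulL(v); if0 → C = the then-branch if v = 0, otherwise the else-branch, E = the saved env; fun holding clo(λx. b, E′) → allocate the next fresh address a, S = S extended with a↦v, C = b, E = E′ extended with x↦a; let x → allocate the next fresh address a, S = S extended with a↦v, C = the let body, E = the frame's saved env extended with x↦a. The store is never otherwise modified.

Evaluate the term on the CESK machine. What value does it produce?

[0] [C=(((-4 + -4) + (3 * 4)) * ((λx. ((λy. y) x)) (if0 6 then 2 else 0))) | E=∅ | S=∅ | K=∅]
[1] [C=((-4 + -4) + (3 * 4)) | E=∅ | S=∅ | K=[mulR]]
[2] [C=(-4 + -4) | E=∅ | S=∅ | K=[addR :: mulR]]
[3] [C=-4 | E=∅ | S=∅ | K=[addR :: addR :: mulR]]
[4] [C=-4 | E=∅ | S=∅ | K=[addL(-4) :: addR :: mulR]]
[5] [C=(3 * 4) | E=∅ | S=∅ | K=[addL(-8) :: mulR]]
[6] [C=3 | E=∅ | S=∅ | K=[mulR :: addL(-8) :: mulR]]
[7] [C=4 | E=∅ | S=∅ | K=[mulL(3) :: addL(-8) :: mulR]]
[8] [C=((λx. ((λy. y) x)) (if0 6 then 2 else 0)) | E=∅ | S=∅ | K=[mulL(4)]]
[9] [C=(λx. ((λy. y) x)) | E=∅ | S=∅ | K=[arg :: mulL(4)]]
[10] [C=(if0 6 then 2 else 0) | E=∅ | S=∅ | K=[fun :: mulL(4)]]
[11] [C=6 | E=∅ | S=∅ | K=[if0 :: fun :: mulL(4)]]
[12] [C=0 | E=∅ | S=∅ | K=[fun :: mulL(4)]]
[13] [C=((λy. y) x) | E={x↦0} | S={0↦0} | K=[mulL(4)]]
[14] [C=(λy. y) | E={x↦0} | S={0↦0} | K=[arg :: mulL(4)]]
[15] [C=x | E={x↦0} | S={0↦0} | K=[fun :: mulL(4)]]
[16] [C=y | E={y↦1, x↦0} | S={0↦0, 1↦0} | K=[mulL(4)]]
→ final value 0

Answer: 0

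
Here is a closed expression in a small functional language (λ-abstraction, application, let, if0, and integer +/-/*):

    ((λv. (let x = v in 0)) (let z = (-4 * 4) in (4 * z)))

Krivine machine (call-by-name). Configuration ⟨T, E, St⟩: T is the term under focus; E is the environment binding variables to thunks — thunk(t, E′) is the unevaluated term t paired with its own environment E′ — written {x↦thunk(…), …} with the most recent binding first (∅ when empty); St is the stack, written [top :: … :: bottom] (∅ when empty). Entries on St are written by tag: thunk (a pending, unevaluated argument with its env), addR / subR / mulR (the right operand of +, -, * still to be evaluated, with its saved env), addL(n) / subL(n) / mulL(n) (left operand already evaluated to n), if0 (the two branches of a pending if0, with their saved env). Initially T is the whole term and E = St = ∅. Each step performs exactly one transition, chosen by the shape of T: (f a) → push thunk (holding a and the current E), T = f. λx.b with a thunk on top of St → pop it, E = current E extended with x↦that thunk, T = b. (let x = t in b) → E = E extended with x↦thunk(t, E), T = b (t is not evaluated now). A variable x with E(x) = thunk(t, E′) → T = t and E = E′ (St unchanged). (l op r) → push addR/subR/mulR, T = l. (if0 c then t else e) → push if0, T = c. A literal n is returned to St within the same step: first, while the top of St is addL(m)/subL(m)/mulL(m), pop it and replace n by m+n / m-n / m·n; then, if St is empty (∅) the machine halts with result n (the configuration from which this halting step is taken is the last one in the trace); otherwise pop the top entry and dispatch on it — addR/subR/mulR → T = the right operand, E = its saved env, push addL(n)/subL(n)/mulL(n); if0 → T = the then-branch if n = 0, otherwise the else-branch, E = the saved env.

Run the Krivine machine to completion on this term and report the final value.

0. <T=((λv. (let x = v in 0)) (let z = (-4 * 4) in (4 * z))), E=∅, St=∅>
1. <T=(λv. (let x = v in 0)), E=∅, St=[thunk]>
2. <T=(let x = v in 0), E={v↦thunk((let z = (-4 * 4) in (4 * z)), ∅)}, St=∅>
3. <T=0, E={x↦thunk(v, {v↦thunk((let z = (-4 * 4) in (4 * z)), ∅)}), v↦thunk((let z = (-4 * 4) in (4 * z)), ∅)}, St=∅>
→ final value 0

Answer: 0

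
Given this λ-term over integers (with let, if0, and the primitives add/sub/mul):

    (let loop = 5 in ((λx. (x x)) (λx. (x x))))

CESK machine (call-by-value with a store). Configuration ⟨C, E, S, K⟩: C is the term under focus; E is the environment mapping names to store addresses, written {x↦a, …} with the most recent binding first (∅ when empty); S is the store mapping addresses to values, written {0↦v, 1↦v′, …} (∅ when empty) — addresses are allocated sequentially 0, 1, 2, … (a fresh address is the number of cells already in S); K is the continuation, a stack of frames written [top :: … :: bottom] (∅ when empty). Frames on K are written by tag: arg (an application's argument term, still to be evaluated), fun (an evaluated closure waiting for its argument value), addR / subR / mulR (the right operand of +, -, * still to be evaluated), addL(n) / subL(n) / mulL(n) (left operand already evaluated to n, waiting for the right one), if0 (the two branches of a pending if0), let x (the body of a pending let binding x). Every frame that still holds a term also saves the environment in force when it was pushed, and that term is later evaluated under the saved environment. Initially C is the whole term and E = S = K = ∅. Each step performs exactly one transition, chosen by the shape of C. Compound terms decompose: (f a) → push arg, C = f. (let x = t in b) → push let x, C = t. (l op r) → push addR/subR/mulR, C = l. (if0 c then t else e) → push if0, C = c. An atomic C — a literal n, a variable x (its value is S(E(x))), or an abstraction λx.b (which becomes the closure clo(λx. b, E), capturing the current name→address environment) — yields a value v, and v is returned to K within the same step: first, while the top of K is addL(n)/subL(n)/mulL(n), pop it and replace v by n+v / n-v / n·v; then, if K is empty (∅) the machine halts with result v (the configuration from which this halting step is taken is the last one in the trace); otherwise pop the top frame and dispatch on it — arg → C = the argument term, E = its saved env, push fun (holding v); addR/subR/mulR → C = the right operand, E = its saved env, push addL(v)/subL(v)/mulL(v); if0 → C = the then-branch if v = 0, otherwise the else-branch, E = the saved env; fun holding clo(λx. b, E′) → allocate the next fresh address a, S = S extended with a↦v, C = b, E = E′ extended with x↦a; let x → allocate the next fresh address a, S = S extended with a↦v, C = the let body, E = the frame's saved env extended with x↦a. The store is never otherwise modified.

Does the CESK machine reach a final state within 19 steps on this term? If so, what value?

Answer: DIVERGES (no final state within 19 steps)

Derivation:
step 0: ⟨C=(let loop = 5 in ((λx. (x x)) (λx. (x x)))); E=∅; S=∅; K=∅⟩
step 1: ⟨C=5; E=∅; S=∅; K=[let loop]⟩
step 2: ⟨C=((λx. (x x)) (λx. (x x))); E={loop↦0}; S={0↦5}; K=∅⟩
step 3: ⟨C=(λx. (x x)); E={loop↦0}; S={0↦5}; K=[arg]⟩
step 4: ⟨C=(λx. (x x)); E={loop↦0}; S={0↦5}; K=[fun]⟩
step 5: ⟨C=(x x); E={x↦1, loop↦0}; S={0↦5, 1↦clo(λx. (x x), {loop↦0})}; K=∅⟩
step 6: ⟨C=x; E={x↦1, loop↦0}; S={0↦5, 1↦clo(λx. (x x), {loop↦0})}; K=[arg]⟩
step 7: ⟨C=x; E={x↦1, loop↦0}; S={0↦5, 1↦clo(λx. (x x), {loop↦0})}; K=[fun]⟩
step 8: ⟨C=(x x); E={x↦2, loop↦0}; S={0↦5, 1↦clo(λx. (x x), {loop↦0}), 2↦clo(λx. (x x), {loop↦0})}; K=∅⟩
step 9: ⟨C=x; E={x↦2, loop↦0}; S={0↦5, 1↦clo(λx. (x x), {loop↦0}), 2↦clo(λx. (x x), {loop↦0})}; K=[arg]⟩
step 10: ⟨C=x; E={x↦2, loop↦0}; S={0↦5, 1↦clo(λx. (x x), {loop↦0}), 2↦clo(λx. (x x), {loop↦0})}; K=[fun]⟩
step 11: ⟨C=(x x); E={x↦3, loop↦0}; S={0↦5, 1↦clo(λx. (x x), {loop↦0}), 2↦clo(λx. (x x), {loop↦0}), 3↦clo(λx. (x x), {loop↦0})}; K=∅⟩
step 12: ⟨C=x; E={x↦3, loop↦0}; S={0↦5, 1↦clo(λx. (x x), {loop↦0}), 2↦clo(λx. (x x), {loop↦0}), 3↦clo(λx. (x x), {loop↦0})}; K=[arg]⟩
step 13: ⟨C=x; E={x↦3, loop↦0}; S={0↦5, 1↦clo(λx. (x x), {loop↦0}), 2↦clo(λx. (x x), {loop↦0}), 3↦clo(λx. (x x), {loop↦0})}; K=[fun]⟩
step 14: ⟨C=(x x); E={x↦4, loop↦0}; S={0↦5, 1↦clo(λx. (x x), {loop↦0}), 2↦clo(λx. (x x), {loop↦0}), 3↦clo(λx. (x x), {loop↦0}), 4↦clo(λx. (x x), {loop↦0})}; K=∅⟩
step 15: ⟨C=x; E={x↦4, loop↦0}; S={0↦5, 1↦clo(λx. (x x), {loop↦0}), 2↦clo(λx. (x x), {loop↦0}), 3↦clo(λx. (x x), {loop↦0}), 4↦clo(λx. (x x), {loop↦0})}; K=[arg]⟩
step 16: ⟨C=x; E={x↦4, loop↦0}; S={0↦5, 1↦clo(λx. (x x), {loop↦0}), 2↦clo(λx. (x x), {loop↦0}), 3↦clo(λx. (x x), {loop↦0}), 4↦clo(λx. (x x), {loop↦0})}; K=[fun]⟩
step 17: ⟨C=(x x); E={x↦5, loop↦0}; S={0↦5, 1↦clo(λx. (x x), {loop↦0}), 2↦clo(λx. (x x), {loop↦0}), 3↦clo(λx. (x x), {loop↦0}), 4↦clo(λx. (x x), {loop↦0}), 5↦clo(λx. (x x), {loop↦0})}; K=∅⟩
step 18: ⟨C=x; E={x↦5, loop↦0}; S={0↦5, 1↦clo(λx. (x x), {loop↦0}), 2↦clo(λx. (x x), {loop↦0}), 3↦clo(λx. (x x), {loop↦0}), 4↦clo(λx. (x x), {loop↦0}), 5↦clo(λx. (x x), {loop↦0})}; K=[arg]⟩
step 19: ⟨C=x; E={x↦5, loop↦0}; S={0↦5, 1↦clo(λx. (x x), {loop↦0}), 2↦clo(λx. (x x), {loop↦0}), 3↦clo(λx. (x x), {loop↦0}), 4↦clo(λx. (x x), {loop↦0}), 5↦clo(λx. (x x), {loop↦0})}; K=[fun]⟩
→ 19 transitions taken and the configuration is still not final: no result within 19 steps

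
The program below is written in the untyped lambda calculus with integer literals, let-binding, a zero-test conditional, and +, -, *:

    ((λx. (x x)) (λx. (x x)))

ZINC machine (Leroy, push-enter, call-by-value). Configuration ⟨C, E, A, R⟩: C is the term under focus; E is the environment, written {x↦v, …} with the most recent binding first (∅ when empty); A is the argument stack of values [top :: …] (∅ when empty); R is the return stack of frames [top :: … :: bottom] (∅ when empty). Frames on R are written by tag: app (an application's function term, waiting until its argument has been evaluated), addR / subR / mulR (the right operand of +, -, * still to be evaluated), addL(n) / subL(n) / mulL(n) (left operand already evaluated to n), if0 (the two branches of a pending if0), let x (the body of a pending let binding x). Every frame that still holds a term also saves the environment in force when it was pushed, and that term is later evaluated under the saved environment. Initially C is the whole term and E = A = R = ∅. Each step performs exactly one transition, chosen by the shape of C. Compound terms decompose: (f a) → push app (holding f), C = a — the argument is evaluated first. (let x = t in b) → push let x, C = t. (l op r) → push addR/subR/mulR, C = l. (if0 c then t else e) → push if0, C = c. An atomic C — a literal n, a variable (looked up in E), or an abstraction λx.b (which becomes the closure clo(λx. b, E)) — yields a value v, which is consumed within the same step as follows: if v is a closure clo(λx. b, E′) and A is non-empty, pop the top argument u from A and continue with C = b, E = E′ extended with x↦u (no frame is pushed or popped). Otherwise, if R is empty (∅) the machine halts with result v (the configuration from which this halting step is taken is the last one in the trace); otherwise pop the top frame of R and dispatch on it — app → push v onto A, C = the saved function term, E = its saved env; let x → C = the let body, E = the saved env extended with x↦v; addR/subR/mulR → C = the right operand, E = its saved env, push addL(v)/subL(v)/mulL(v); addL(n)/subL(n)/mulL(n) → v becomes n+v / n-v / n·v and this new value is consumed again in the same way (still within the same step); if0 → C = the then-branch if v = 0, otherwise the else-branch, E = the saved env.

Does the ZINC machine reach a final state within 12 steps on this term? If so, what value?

step 0: <C=((λx. (x x)) (λx. (x x))), E=∅, A=∅, R=∅>
step 1: <C=(λx. (x x)), E=∅, A=∅, R=[app]>
step 2: <C=(λx. (x x)), E=∅, A=[clo(λx. (x x), ∅)], R=∅>
step 3: <C=(x x), E={x↦clo(λx. (x x), ∅)}, A=∅, R=∅>
step 4: <C=x, E={x↦clo(λx. (x x), ∅)}, A=∅, R=[app]>
step 5: <C=x, E={x↦clo(λx. (x x), ∅)}, A=[clo(λx. (x x), ∅)], R=∅>
… configuration repeats with period 3 (steps 3–5 recur indefinitely) …

Answer: DIVERGES (no final state within 12 steps)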